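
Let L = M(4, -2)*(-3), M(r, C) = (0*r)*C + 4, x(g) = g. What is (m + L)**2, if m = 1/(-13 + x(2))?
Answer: 17689/121 ≈ 146.19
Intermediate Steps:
M(r, C) = 4 (M(r, C) = 0*C + 4 = 0 + 4 = 4)
L = -12 (L = 4*(-3) = -12)
m = -1/11 (m = 1/(-13 + 2) = 1/(-11) = -1/11 ≈ -0.090909)
(m + L)**2 = (-1/11 - 12)**2 = (-133/11)**2 = 17689/121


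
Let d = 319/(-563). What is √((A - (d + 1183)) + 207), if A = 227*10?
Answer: √410337483/563 ≈ 35.980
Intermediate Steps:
d = -319/563 (d = 319*(-1/563) = -319/563 ≈ -0.56661)
A = 2270
√((A - (d + 1183)) + 207) = √((2270 - (-319/563 + 1183)) + 207) = √((2270 - 1*665710/563) + 207) = √((2270 - 665710/563) + 207) = √(612300/563 + 207) = √(728841/563) = √410337483/563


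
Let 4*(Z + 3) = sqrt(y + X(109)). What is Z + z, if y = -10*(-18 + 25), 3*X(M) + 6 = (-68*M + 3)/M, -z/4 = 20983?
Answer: -83935 + I*sqrt(10121631)/1308 ≈ -83935.0 + 2.4323*I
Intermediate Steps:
z = -83932 (z = -4*20983 = -83932)
X(M) = -2 + (3 - 68*M)/(3*M) (X(M) = -2 + ((-68*M + 3)/M)/3 = -2 + ((3 - 68*M)/M)/3 = -2 + (3 - 68*M)/(3*M))
y = -70 (y = -10*7 = -70)
Z = -3 + I*sqrt(10121631)/1308 (Z = -3 + sqrt(-70 + (-74/3 + 1/109))/4 = -3 + sqrt(-70 - 8063/327)/4 = -3 + sqrt(-30953/327)/4 = -3 + (I*sqrt(10121631)/327)/4 = -3 + I*sqrt(10121631)/1308 ≈ -3.0 + 2.4323*I)
Z + z = (-3 + I*sqrt(10121631)/1308) - 83932 = -83935 + I*sqrt(10121631)/1308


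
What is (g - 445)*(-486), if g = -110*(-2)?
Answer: 109350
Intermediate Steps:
g = 220
(g - 445)*(-486) = (220 - 445)*(-486) = -225*(-486) = 109350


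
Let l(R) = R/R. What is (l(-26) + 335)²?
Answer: 112896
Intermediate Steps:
l(R) = 1
(l(-26) + 335)² = (1 + 335)² = 336² = 112896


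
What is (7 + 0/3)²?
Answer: 49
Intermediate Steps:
(7 + 0/3)² = (7 + (⅓)*0)² = (7 + 0)² = 7² = 49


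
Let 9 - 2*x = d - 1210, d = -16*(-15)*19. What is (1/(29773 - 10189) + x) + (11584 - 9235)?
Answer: 13287745/19584 ≈ 678.50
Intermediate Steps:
d = 4560 (d = 240*19 = 4560)
x = -3341/2 (x = 9/2 - (4560 - 1210)/2 = 9/2 - ½*3350 = 9/2 - 1675 = -3341/2 ≈ -1670.5)
(1/(29773 - 10189) + x) + (11584 - 9235) = (1/(29773 - 10189) - 3341/2) + (11584 - 9235) = (1/19584 - 3341/2) + 2349 = -32715071/19584 + 2349 = 13287745/19584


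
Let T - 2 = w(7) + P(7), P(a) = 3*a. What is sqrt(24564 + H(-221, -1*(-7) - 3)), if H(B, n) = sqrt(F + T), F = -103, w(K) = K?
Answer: sqrt(24564 + I*sqrt(73)) ≈ 156.73 + 0.027*I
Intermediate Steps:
T = 30 (T = 2 + (7 + 3*7) = 2 + (7 + 21) = 2 + 28 = 30)
H(B, n) = I*sqrt(73) (H(B, n) = sqrt(-103 + 30) = sqrt(-73) = I*sqrt(73))
sqrt(24564 + H(-221, -1*(-7) - 3)) = sqrt(24564 + I*sqrt(73))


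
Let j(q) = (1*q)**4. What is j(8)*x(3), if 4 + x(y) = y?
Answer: -4096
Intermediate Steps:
x(y) = -4 + y
j(q) = q**4
j(8)*x(3) = 8**4*(-4 + 3) = 4096*(-1) = -4096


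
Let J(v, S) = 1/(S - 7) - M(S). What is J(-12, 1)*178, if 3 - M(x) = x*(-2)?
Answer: -2759/3 ≈ -919.67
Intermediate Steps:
M(x) = 3 + 2*x (M(x) = 3 - x*(-2) = 3 - (-2)*x = 3 + 2*x)
J(v, S) = -3 + 1/(-7 + S) - 2*S (J(v, S) = 1/(S - 7) - (3 + 2*S) = 1/(-7 + S) + (-3 - 2*S) = -3 + 1/(-7 + S) - 2*S)
J(-12, 1)*178 = ((22 - 2*1² + 11*1)/(-7 + 1))*178 = ((22 - 2*1 + 11)/(-6))*178 = -(22 - 2 + 11)/6*178 = -⅙*31*178 = -31/6*178 = -2759/3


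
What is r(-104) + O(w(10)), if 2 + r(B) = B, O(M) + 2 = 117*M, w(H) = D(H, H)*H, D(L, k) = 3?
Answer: 3402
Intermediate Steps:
w(H) = 3*H
O(M) = -2 + 117*M
r(B) = -2 + B
r(-104) + O(w(10)) = (-2 - 104) + (-2 + 117*(3*10)) = -106 + (-2 + 117*30) = -106 + (-2 + 3510) = -106 + 3508 = 3402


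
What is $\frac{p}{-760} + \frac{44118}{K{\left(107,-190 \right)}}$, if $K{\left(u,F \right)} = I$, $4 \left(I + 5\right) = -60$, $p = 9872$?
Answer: $- \frac{421589}{190} \approx -2218.9$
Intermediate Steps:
$I = -20$ ($I = -5 + \frac{1}{4} \left(-60\right) = -5 - 15 = -20$)
$K{\left(u,F \right)} = -20$
$\frac{p}{-760} + \frac{44118}{K{\left(107,-190 \right)}} = \frac{9872}{-760} + \frac{44118}{-20} = 9872 \left(- \frac{1}{760}\right) + 44118 \left(- \frac{1}{20}\right) = - \frac{1234}{95} - \frac{22059}{10} = - \frac{421589}{190}$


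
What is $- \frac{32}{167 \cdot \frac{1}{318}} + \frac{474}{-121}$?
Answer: $- \frac{1310454}{20207} \approx -64.851$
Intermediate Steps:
$- \frac{32}{167 \cdot \frac{1}{318}} + \frac{474}{-121} = - \frac{32}{167 \cdot \frac{1}{318}} + 474 \left(- \frac{1}{121}\right) = - \frac{32}{\frac{167}{318}} - \frac{474}{121} = \left(-32\right) \frac{318}{167} - \frac{474}{121} = - \frac{10176}{167} - \frac{474}{121} = - \frac{1310454}{20207}$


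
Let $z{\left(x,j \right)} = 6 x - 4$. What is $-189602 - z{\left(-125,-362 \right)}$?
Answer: $-188848$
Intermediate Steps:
$z{\left(x,j \right)} = -4 + 6 x$
$-189602 - z{\left(-125,-362 \right)} = -189602 - \left(-4 + 6 \left(-125\right)\right) = -189602 - \left(-4 - 750\right) = -189602 - -754 = -189602 + 754 = -188848$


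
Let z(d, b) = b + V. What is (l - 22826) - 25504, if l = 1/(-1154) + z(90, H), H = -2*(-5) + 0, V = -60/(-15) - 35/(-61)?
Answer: -3401116175/70394 ≈ -48315.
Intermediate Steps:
V = 279/61 (V = -60*(-1/15) - 35*(-1/61) = 4 + 35/61 = 279/61 ≈ 4.5738)
H = 10 (H = 10 + 0 = 10)
z(d, b) = 279/61 + b (z(d, b) = b + 279/61 = 279/61 + b)
l = 1025845/70394 (l = 1/(-1154) + (279/61 + 10) = -1/1154 + 889/61 = 1025845/70394 ≈ 14.573)
(l - 22826) - 25504 = (1025845/70394 - 22826) - 25504 = -1605787599/70394 - 25504 = -3401116175/70394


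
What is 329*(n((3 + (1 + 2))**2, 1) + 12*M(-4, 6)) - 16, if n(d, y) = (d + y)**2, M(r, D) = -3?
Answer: 438541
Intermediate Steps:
329*(n((3 + (1 + 2))**2, 1) + 12*M(-4, 6)) - 16 = 329*(((3 + (1 + 2))**2 + 1)**2 + 12*(-3)) - 16 = 329*(((3 + 3)**2 + 1)**2 - 36) - 16 = 329*((6**2 + 1)**2 - 36) - 16 = 329*((36 + 1)**2 - 36) - 16 = 329*(37**2 - 36) - 16 = 329*(1369 - 36) - 16 = 329*1333 - 16 = 438557 - 16 = 438541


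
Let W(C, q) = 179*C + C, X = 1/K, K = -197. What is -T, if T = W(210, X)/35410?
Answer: -3780/3541 ≈ -1.0675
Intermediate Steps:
X = -1/197 (X = 1/(-197) = -1/197 ≈ -0.0050761)
W(C, q) = 180*C
T = 3780/3541 (T = (180*210)/35410 = 37800*(1/35410) = 3780/3541 ≈ 1.0675)
-T = -1*3780/3541 = -3780/3541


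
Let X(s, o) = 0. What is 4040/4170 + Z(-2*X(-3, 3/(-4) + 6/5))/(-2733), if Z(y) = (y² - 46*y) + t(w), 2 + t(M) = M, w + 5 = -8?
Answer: 370129/379887 ≈ 0.97431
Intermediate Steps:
w = -13 (w = -5 - 8 = -13)
t(M) = -2 + M
Z(y) = -15 + y² - 46*y (Z(y) = (y² - 46*y) + (-2 - 13) = (y² - 46*y) - 15 = -15 + y² - 46*y)
4040/4170 + Z(-2*X(-3, 3/(-4) + 6/5))/(-2733) = 4040/4170 + (-15 + (-2*0)² - (-92)*0)/(-2733) = 4040*(1/4170) + (-15 + 0² - 46*0)*(-1/2733) = 404/417 + (-15 + 0 + 0)*(-1/2733) = 404/417 - 15*(-1/2733) = 404/417 + 5/911 = 370129/379887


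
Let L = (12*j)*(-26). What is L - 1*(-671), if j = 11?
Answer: -2761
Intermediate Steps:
L = -3432 (L = (12*11)*(-26) = 132*(-26) = -3432)
L - 1*(-671) = -3432 - 1*(-671) = -3432 + 671 = -2761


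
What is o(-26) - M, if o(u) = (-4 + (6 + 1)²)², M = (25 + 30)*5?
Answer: 1750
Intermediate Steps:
M = 275 (M = 55*5 = 275)
o(u) = 2025 (o(u) = (-4 + 7²)² = (-4 + 49)² = 45² = 2025)
o(-26) - M = 2025 - 1*275 = 2025 - 275 = 1750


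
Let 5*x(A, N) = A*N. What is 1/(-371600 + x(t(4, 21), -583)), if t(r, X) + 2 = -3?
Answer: -1/371017 ≈ -2.6953e-6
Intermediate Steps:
t(r, X) = -5 (t(r, X) = -2 - 3 = -5)
x(A, N) = A*N/5 (x(A, N) = (A*N)/5 = A*N/5)
1/(-371600 + x(t(4, 21), -583)) = 1/(-371600 + (⅕)*(-5)*(-583)) = 1/(-371600 + 583) = 1/(-371017) = -1/371017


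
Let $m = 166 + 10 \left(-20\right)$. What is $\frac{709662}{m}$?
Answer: $- \frac{354831}{17} \approx -20872.0$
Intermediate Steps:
$m = -34$ ($m = 166 - 200 = -34$)
$\frac{709662}{m} = \frac{709662}{-34} = 709662 \left(- \frac{1}{34}\right) = - \frac{354831}{17}$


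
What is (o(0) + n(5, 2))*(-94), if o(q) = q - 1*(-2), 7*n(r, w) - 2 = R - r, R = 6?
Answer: -1598/7 ≈ -228.29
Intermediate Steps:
n(r, w) = 8/7 - r/7 (n(r, w) = 2/7 + (6 - r)/7 = 2/7 + (6/7 - r/7) = 8/7 - r/7)
o(q) = 2 + q (o(q) = q + 2 = 2 + q)
(o(0) + n(5, 2))*(-94) = ((2 + 0) + (8/7 - 1/7*5))*(-94) = (2 + (8/7 - 5/7))*(-94) = (2 + 3/7)*(-94) = (17/7)*(-94) = -1598/7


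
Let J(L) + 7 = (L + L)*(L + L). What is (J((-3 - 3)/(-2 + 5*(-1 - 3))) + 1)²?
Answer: 476100/14641 ≈ 32.518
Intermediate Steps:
J(L) = -7 + 4*L² (J(L) = -7 + (L + L)*(L + L) = -7 + (2*L)*(2*L) = -7 + 4*L²)
(J((-3 - 3)/(-2 + 5*(-1 - 3))) + 1)² = ((-7 + 4*((-3 - 3)/(-2 + 5*(-1 - 3)))²) + 1)² = ((-7 + 4*(-6/(-2 + 5*(-4)))²) + 1)² = ((-7 + 4*(-6/(-2 - 20))²) + 1)² = ((-7 + 4*(-6/(-22))²) + 1)² = ((-7 + 4*(-6*(-1/22))²) + 1)² = ((-7 + 4*(3/11)²) + 1)² = ((-7 + 4*(9/121)) + 1)² = ((-7 + 36/121) + 1)² = (-811/121 + 1)² = (-690/121)² = 476100/14641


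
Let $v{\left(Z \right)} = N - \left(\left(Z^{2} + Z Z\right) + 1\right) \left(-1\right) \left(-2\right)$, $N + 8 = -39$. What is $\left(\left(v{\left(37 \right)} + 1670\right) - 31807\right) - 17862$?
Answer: $-53524$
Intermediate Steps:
$N = -47$ ($N = -8 - 39 = -47$)
$v{\left(Z \right)} = -49 - 4 Z^{2}$ ($v{\left(Z \right)} = -47 - \left(\left(Z^{2} + Z Z\right) + 1\right) \left(-1\right) \left(-2\right) = -47 - \left(\left(Z^{2} + Z^{2}\right) + 1\right) \left(-1\right) \left(-2\right) = -47 - \left(2 Z^{2} + 1\right) \left(-1\right) \left(-2\right) = -47 - \left(1 + 2 Z^{2}\right) \left(-1\right) \left(-2\right) = -47 - \left(-1 - 2 Z^{2}\right) \left(-2\right) = -47 - \left(2 + 4 Z^{2}\right) = -49 - 4 Z^{2}$)
$\left(\left(v{\left(37 \right)} + 1670\right) - 31807\right) - 17862 = \left(\left(\left(-49 - 4 \cdot 37^{2}\right) + 1670\right) - 31807\right) - 17862 = \left(\left(\left(-49 - 5476\right) + 1670\right) - 31807\right) - 17862 = \left(\left(-5525 + 1670\right) - 31807\right) - 17862 = \left(-3855 - 31807\right) - 17862 = -35662 - 17862 = -53524$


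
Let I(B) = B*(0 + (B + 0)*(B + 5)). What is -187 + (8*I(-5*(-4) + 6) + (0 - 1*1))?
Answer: 167460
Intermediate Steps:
I(B) = B²*(5 + B) (I(B) = B*(0 + B*(5 + B)) = B*(B*(5 + B)) = B²*(5 + B))
-187 + (8*I(-5*(-4) + 6) + (0 - 1*1)) = -187 + (8*((-5*(-4) + 6)²*(5 + (-5*(-4) + 6))) + (0 - 1*1)) = -187 + (8*((20 + 6)²*(5 + (20 + 6))) + (0 - 1)) = -187 + (8*(26²*(5 + 26)) - 1) = -187 + (8*(676*31) - 1) = -187 + (8*20956 - 1) = -187 + (167648 - 1) = -187 + 167647 = 167460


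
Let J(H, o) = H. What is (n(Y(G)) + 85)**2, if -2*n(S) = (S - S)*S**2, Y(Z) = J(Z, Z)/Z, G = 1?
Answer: 7225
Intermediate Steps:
Y(Z) = 1 (Y(Z) = Z/Z = 1)
n(S) = 0 (n(S) = -(S - S)*S**2/2 = -0*S**2 = -1/2*0 = 0)
(n(Y(G)) + 85)**2 = (0 + 85)**2 = 85**2 = 7225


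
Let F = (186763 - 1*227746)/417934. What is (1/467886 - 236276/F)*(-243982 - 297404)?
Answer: -73138875500545963881/56068339 ≈ -1.3045e+12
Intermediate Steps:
F = -40983/417934 (F = (186763 - 227746)*(1/417934) = -40983*1/417934 = -40983/417934 ≈ -0.098061)
(1/467886 - 236276/F)*(-243982 - 297404) = (1/467886 - 236276/(-40983/417934))*(-243982 - 297404) = (1/467886 - 236276*(-417934/40983))*(-541386) = (1/467886 + 98747773784/40983)*(-541386) = (15400900294913869/6391790646)*(-541386) = -73138875500545963881/56068339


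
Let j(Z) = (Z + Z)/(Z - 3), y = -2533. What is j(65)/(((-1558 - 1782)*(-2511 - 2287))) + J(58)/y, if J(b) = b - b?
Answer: 13/99356984 ≈ 1.3084e-7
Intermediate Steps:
J(b) = 0
j(Z) = 2*Z/(-3 + Z) (j(Z) = (2*Z)/(-3 + Z) = 2*Z/(-3 + Z))
j(65)/(((-1558 - 1782)*(-2511 - 2287))) + J(58)/y = (2*65/(-3 + 65))/(((-1558 - 1782)*(-2511 - 2287))) + 0/(-2533) = (2*65/62)/((-3340*(-4798))) + 0*(-1/2533) = (2*65*(1/62))/16025320 + 0 = (65/31)*(1/16025320) + 0 = 13/99356984 + 0 = 13/99356984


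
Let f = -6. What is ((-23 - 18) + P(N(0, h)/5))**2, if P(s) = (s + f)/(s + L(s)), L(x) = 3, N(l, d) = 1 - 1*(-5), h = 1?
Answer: 87025/49 ≈ 1776.0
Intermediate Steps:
N(l, d) = 6 (N(l, d) = 1 + 5 = 6)
P(s) = (-6 + s)/(3 + s) (P(s) = (s - 6)/(s + 3) = (-6 + s)/(3 + s))
((-23 - 18) + P(N(0, h)/5))**2 = ((-23 - 18) + (-6 + 6/5)/(3 + 6/5))**2 = (-41 + (-6 + 6*(1/5))/(3 + 6*(1/5)))**2 = (-41 + (-6 + 6/5)/(3 + 6/5))**2 = (-41 - 24/5/(21/5))**2 = (-41 + (5/21)*(-24/5))**2 = (-41 - 8/7)**2 = (-295/7)**2 = 87025/49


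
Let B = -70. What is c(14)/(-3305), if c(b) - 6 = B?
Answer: 64/3305 ≈ 0.019365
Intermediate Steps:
c(b) = -64 (c(b) = 6 - 70 = -64)
c(14)/(-3305) = -64/(-3305) = -64*(-1/3305) = 64/3305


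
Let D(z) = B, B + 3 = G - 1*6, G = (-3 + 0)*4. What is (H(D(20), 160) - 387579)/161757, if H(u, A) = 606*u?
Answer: -133435/53919 ≈ -2.4747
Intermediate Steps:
G = -12 (G = -3*4 = -12)
B = -21 (B = -3 + (-12 - 1*6) = -3 + (-12 - 6) = -3 - 18 = -21)
D(z) = -21
(H(D(20), 160) - 387579)/161757 = (606*(-21) - 387579)/161757 = (-12726 - 387579)*(1/161757) = -400305*1/161757 = -133435/53919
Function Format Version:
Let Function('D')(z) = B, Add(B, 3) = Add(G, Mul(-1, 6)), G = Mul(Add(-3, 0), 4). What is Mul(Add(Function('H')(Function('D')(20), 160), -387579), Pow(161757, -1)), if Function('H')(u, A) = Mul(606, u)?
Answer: Rational(-133435, 53919) ≈ -2.4747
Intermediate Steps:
G = -12 (G = Mul(-3, 4) = -12)
B = -21 (B = Add(-3, Add(-12, Mul(-1, 6))) = Add(-3, Add(-12, -6)) = Add(-3, -18) = -21)
Function('D')(z) = -21
Mul(Add(Function('H')(Function('D')(20), 160), -387579), Pow(161757, -1)) = Mul(Add(Mul(606, -21), -387579), Pow(161757, -1)) = Mul(Add(-12726, -387579), Rational(1, 161757)) = Mul(-400305, Rational(1, 161757)) = Rational(-133435, 53919)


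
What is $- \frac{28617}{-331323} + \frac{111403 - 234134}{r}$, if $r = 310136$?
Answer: $- \frac{10596147067}{34251729976} \approx -0.30936$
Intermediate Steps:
$- \frac{28617}{-331323} + \frac{111403 - 234134}{r} = - \frac{28617}{-331323} + \frac{111403 - 234134}{310136} = \left(-28617\right) \left(- \frac{1}{331323}\right) + \left(111403 - 234134\right) \frac{1}{310136} = \frac{9539}{110441} - \frac{122731}{310136} = - \frac{10596147067}{34251729976}$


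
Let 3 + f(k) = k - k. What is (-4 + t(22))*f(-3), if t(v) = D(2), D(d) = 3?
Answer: 3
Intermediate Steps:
t(v) = 3
f(k) = -3 (f(k) = -3 + (k - k) = -3 + 0 = -3)
(-4 + t(22))*f(-3) = (-4 + 3)*(-3) = -1*(-3) = 3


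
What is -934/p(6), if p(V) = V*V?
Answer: -467/18 ≈ -25.944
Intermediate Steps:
p(V) = V²
-934/p(6) = -934/(6²) = -934/36 = -934*1/36 = -467/18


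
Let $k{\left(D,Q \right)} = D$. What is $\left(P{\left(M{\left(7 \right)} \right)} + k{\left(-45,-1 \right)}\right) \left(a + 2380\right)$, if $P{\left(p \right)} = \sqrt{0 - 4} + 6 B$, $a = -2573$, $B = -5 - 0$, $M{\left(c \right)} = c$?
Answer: $14475 - 386 i \approx 14475.0 - 386.0 i$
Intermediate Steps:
$B = -5$ ($B = -5 + 0 = -5$)
$P{\left(p \right)} = -30 + 2 i$ ($P{\left(p \right)} = \sqrt{0 - 4} + 6 \left(-5\right) = \sqrt{-4} - 30 = 2 i - 30 = -30 + 2 i$)
$\left(P{\left(M{\left(7 \right)} \right)} + k{\left(-45,-1 \right)}\right) \left(a + 2380\right) = \left(\left(-30 + 2 i\right) - 45\right) \left(-2573 + 2380\right) = \left(-75 + 2 i\right) \left(-193\right) = 14475 - 386 i$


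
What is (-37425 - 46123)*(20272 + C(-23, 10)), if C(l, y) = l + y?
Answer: -1692598932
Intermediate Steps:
(-37425 - 46123)*(20272 + C(-23, 10)) = (-37425 - 46123)*(20272 + (-23 + 10)) = -83548*(20272 - 13) = -83548*20259 = -1692598932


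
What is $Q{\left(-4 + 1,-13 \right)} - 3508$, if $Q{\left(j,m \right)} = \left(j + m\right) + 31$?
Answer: $-3493$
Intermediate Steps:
$Q{\left(j,m \right)} = 31 + j + m$
$Q{\left(-4 + 1,-13 \right)} - 3508 = \left(31 + \left(-4 + 1\right) - 13\right) - 3508 = \left(31 - 3 - 13\right) - 3508 = 15 - 3508 = -3493$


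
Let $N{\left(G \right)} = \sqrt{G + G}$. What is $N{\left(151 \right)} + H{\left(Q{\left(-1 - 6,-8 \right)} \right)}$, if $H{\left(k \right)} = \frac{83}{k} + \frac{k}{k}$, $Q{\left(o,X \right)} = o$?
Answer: $- \frac{76}{7} + \sqrt{302} \approx 6.521$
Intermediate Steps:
$N{\left(G \right)} = \sqrt{2} \sqrt{G}$ ($N{\left(G \right)} = \sqrt{2 G} = \sqrt{2} \sqrt{G}$)
$H{\left(k \right)} = 1 + \frac{83}{k}$ ($H{\left(k \right)} = \frac{83}{k} + 1 = 1 + \frac{83}{k}$)
$N{\left(151 \right)} + H{\left(Q{\left(-1 - 6,-8 \right)} \right)} = \sqrt{2} \sqrt{151} + \frac{83 - 7}{-1 - 6} = \sqrt{302} + \frac{83 - 7}{-1 - 6} = \sqrt{302} + \frac{83 - 7}{-7} = \sqrt{302} - \frac{76}{7} = - \frac{76}{7} + \sqrt{302}$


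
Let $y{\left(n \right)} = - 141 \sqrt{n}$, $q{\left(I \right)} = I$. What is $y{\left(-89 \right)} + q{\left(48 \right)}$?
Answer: $48 - 141 i \sqrt{89} \approx 48.0 - 1330.2 i$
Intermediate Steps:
$y{\left(-89 \right)} + q{\left(48 \right)} = - 141 \sqrt{-89} + 48 = - 141 i \sqrt{89} + 48 = 48 - 141 i \sqrt{89}$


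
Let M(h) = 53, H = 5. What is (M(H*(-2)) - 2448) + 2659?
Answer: 264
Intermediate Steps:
(M(H*(-2)) - 2448) + 2659 = (53 - 2448) + 2659 = -2395 + 2659 = 264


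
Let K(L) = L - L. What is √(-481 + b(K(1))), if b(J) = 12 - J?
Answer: I*√469 ≈ 21.656*I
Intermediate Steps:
K(L) = 0
√(-481 + b(K(1))) = √(-481 + (12 - 1*0)) = √(-481 + (12 + 0)) = √(-481 + 12) = √(-469) = I*√469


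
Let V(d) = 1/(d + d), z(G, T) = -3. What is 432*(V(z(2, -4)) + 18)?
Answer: 7704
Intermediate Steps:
V(d) = 1/(2*d)
432*(V(z(2, -4)) + 18) = 432*((½)/(-3) + 18) = 432*((½)*(-⅓) + 18) = 432*(-⅙ + 18) = 432*(107/6) = 7704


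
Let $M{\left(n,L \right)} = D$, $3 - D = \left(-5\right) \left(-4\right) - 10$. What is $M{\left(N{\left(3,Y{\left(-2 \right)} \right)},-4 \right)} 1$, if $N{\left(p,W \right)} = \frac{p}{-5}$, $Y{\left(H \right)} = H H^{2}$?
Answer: $-7$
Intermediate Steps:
$Y{\left(H \right)} = H^{3}$
$N{\left(p,W \right)} = - \frac{p}{5}$ ($N{\left(p,W \right)} = p \left(- \frac{1}{5}\right) = - \frac{p}{5}$)
$D = -7$ ($D = 3 - \left(\left(-5\right) \left(-4\right) - 10\right) = 3 - \left(20 - 10\right) = 3 - 10 = -7$)
$M{\left(n,L \right)} = -7$
$M{\left(N{\left(3,Y{\left(-2 \right)} \right)},-4 \right)} 1 = \left(-7\right) 1 = -7$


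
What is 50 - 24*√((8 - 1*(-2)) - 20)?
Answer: 50 - 24*I*√10 ≈ 50.0 - 75.895*I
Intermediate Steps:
50 - 24*√((8 - 1*(-2)) - 20) = 50 - 24*√((8 + 2) - 20) = 50 - 24*√(10 - 20) = 50 - 24*I*√10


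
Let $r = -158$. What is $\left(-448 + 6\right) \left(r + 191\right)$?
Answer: $-14586$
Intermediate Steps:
$\left(-448 + 6\right) \left(r + 191\right) = \left(-448 + 6\right) \left(-158 + 191\right) = \left(-442\right) 33 = -14586$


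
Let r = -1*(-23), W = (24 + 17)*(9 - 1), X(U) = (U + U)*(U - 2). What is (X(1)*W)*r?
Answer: -15088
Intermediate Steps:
X(U) = 2*U*(-2 + U) (X(U) = (2*U)*(-2 + U) = 2*U*(-2 + U))
W = 328 (W = 41*8 = 328)
r = 23
(X(1)*W)*r = ((2*1*(-2 + 1))*328)*23 = ((2*1*(-1))*328)*23 = -2*328*23 = -656*23 = -15088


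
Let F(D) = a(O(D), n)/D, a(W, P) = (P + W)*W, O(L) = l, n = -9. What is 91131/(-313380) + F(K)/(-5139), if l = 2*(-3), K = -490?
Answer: -849813623/2922686340 ≈ -0.29076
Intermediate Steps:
l = -6
O(L) = -6
a(W, P) = W*(P + W)
F(D) = 90/D (F(D) = (-6*(-9 - 6))/D = (-6*(-15))/D = 90/D)
91131/(-313380) + F(K)/(-5139) = 91131/(-313380) + (90/(-490))/(-5139) = 91131*(-1/313380) + (90*(-1/490))*(-1/5139) = -30377/104460 - 9/49*(-1/5139) = -30377/104460 + 1/27979 = -849813623/2922686340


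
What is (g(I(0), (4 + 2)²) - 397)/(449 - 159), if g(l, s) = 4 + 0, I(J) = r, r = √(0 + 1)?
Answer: -393/290 ≈ -1.3552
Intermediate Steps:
r = 1 (r = √1 = 1)
I(J) = 1
g(l, s) = 4
(g(I(0), (4 + 2)²) - 397)/(449 - 159) = (4 - 397)/(449 - 159) = -393/290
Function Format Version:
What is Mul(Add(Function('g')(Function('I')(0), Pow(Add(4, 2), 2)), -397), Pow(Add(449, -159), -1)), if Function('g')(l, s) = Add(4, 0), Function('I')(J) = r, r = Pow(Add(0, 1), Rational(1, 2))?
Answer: Rational(-393, 290) ≈ -1.3552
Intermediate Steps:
r = 1 (r = Pow(1, Rational(1, 2)) = 1)
Function('I')(J) = 1
Function('g')(l, s) = 4
Mul(Add(Function('g')(Function('I')(0), Pow(Add(4, 2), 2)), -397), Pow(Add(449, -159), -1)) = Mul(Add(4, -397), Pow(Add(449, -159), -1)) = Mul(-393, Pow(290, -1)) = Mul(-393, Rational(1, 290)) = Rational(-393, 290)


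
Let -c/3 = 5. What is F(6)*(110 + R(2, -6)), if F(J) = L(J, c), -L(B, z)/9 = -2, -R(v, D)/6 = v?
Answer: 1764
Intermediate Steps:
c = -15 (c = -3*5 = -15)
R(v, D) = -6*v
L(B, z) = 18 (L(B, z) = -9*(-2) = 18)
F(J) = 18
F(6)*(110 + R(2, -6)) = 18*(110 - 6*2) = 18*(110 - 12) = 18*98 = 1764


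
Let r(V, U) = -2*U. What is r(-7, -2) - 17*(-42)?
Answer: 718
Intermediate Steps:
r(V, U) = -2*U
r(-7, -2) - 17*(-42) = -2*(-2) - 17*(-42) = 4 + 714 = 718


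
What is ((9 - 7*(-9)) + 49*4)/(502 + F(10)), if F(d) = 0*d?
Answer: 134/251 ≈ 0.53386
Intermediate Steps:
F(d) = 0
((9 - 7*(-9)) + 49*4)/(502 + F(10)) = ((9 - 7*(-9)) + 49*4)/(502 + 0) = ((9 + 63) + 196)/502 = (72 + 196)*(1/502) = 268*(1/502) = 134/251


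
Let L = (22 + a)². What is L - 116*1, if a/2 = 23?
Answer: 4508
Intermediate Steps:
a = 46 (a = 2*23 = 46)
L = 4624 (L = (22 + 46)² = 68² = 4624)
L - 116*1 = 4624 - 116*1 = 4624 - 116 = 4508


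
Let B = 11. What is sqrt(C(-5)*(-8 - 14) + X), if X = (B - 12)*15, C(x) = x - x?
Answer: I*sqrt(15) ≈ 3.873*I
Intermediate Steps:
C(x) = 0
X = -15 (X = (11 - 12)*15 = -1*15 = -15)
sqrt(C(-5)*(-8 - 14) + X) = sqrt(0*(-8 - 14) - 15) = sqrt(0*(-22) - 15) = sqrt(0 - 15) = sqrt(-15) = I*sqrt(15)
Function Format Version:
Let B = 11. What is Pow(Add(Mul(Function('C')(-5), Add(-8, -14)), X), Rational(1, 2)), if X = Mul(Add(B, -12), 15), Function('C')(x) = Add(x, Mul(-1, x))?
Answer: Mul(I, Pow(15, Rational(1, 2))) ≈ Mul(3.8730, I)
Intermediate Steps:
Function('C')(x) = 0
X = -15 (X = Mul(Add(11, -12), 15) = Mul(-1, 15) = -15)
Pow(Add(Mul(Function('C')(-5), Add(-8, -14)), X), Rational(1, 2)) = Pow(Add(Mul(0, Add(-8, -14)), -15), Rational(1, 2)) = Pow(Add(Mul(0, -22), -15), Rational(1, 2)) = Pow(Add(0, -15), Rational(1, 2)) = Pow(-15, Rational(1, 2)) = Mul(I, Pow(15, Rational(1, 2)))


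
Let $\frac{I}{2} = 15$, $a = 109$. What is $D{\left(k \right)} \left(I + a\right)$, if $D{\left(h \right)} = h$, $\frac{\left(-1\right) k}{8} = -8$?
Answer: $8896$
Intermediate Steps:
$k = 64$ ($k = \left(-8\right) \left(-8\right) = 64$)
$I = 30$ ($I = 2 \cdot 15 = 30$)
$D{\left(k \right)} \left(I + a\right) = 64 \left(30 + 109\right) = 64 \cdot 139 = 8896$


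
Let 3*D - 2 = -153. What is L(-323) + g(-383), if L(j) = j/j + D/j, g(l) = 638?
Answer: 619342/969 ≈ 639.16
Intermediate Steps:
D = -151/3 (D = ⅔ + (⅓)*(-153) = ⅔ - 51 = -151/3 ≈ -50.333)
L(j) = 1 - 151/(3*j) (L(j) = j/j - 151/(3*j) = 1 - 151/(3*j))
L(-323) + g(-383) = (-151/3 - 323)/(-323) + 638 = -1/323*(-1120/3) + 638 = 1120/969 + 638 = 619342/969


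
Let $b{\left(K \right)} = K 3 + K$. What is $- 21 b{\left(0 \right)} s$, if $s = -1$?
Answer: $0$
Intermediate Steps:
$b{\left(K \right)} = 4 K$ ($b{\left(K \right)} = 3 K + K = 4 K$)
$- 21 b{\left(0 \right)} s = - 21 \cdot 4 \cdot 0 \left(-1\right) = \left(-21\right) 0 \left(-1\right) = 0 \left(-1\right) = 0$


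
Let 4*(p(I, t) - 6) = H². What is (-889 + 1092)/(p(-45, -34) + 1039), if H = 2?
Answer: 203/1046 ≈ 0.19407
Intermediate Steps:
p(I, t) = 7 (p(I, t) = 6 + (¼)*2² = 6 + (¼)*4 = 6 + 1 = 7)
(-889 + 1092)/(p(-45, -34) + 1039) = (-889 + 1092)/(7 + 1039) = 203/1046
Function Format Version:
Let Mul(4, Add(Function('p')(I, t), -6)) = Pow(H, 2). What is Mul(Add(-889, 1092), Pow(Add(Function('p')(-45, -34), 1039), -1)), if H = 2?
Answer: Rational(203, 1046) ≈ 0.19407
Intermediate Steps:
Function('p')(I, t) = 7 (Function('p')(I, t) = Add(6, Mul(Rational(1, 4), Pow(2, 2))) = Add(6, Mul(Rational(1, 4), 4)) = Add(6, 1) = 7)
Mul(Add(-889, 1092), Pow(Add(Function('p')(-45, -34), 1039), -1)) = Mul(Add(-889, 1092), Pow(Add(7, 1039), -1)) = Mul(203, Pow(1046, -1)) = Mul(203, Rational(1, 1046)) = Rational(203, 1046)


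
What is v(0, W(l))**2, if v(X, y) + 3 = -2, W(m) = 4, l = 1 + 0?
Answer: 25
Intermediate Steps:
l = 1
v(X, y) = -5 (v(X, y) = -3 - 2 = -5)
v(0, W(l))**2 = (-5)**2 = 25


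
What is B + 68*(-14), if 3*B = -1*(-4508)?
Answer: 1652/3 ≈ 550.67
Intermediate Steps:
B = 4508/3 (B = (-1*(-4508))/3 = (1/3)*4508 = 4508/3 ≈ 1502.7)
B + 68*(-14) = 4508/3 + 68*(-14) = 4508/3 - 952 = 1652/3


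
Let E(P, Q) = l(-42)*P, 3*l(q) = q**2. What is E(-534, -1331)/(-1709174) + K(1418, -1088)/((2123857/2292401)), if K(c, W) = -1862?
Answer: -3647429008833022/1815020582059 ≈ -2009.6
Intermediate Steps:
l(q) = q**2/3
E(P, Q) = 588*P (E(P, Q) = ((1/3)*(-42)**2)*P = ((1/3)*1764)*P = 588*P)
E(-534, -1331)/(-1709174) + K(1418, -1088)/((2123857/2292401)) = (588*(-534))/(-1709174) - 1862/(2123857/2292401) = -313992*(-1/1709174) - 1862/(2123857*(1/2292401)) = 156996/854587 - 1862/2123857/2292401 = 156996/854587 - 1862*2292401/2123857 = 156996/854587 - 4268450662/2123857 = -3647429008833022/1815020582059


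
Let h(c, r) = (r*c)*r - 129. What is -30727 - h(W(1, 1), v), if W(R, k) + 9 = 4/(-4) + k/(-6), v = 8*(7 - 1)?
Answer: -7174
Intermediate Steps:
v = 48 (v = 8*6 = 48)
W(R, k) = -10 - k/6 (W(R, k) = -9 + (4/(-4) + k/(-6)) = -9 + (4*(-¼) + k*(-⅙)) = -9 + (-1 - k/6) = -10 - k/6)
h(c, r) = -129 + c*r² (h(c, r) = (c*r)*r - 129 = c*r² - 129 = -129 + c*r²)
-30727 - h(W(1, 1), v) = -30727 - (-129 + (-10 - ⅙*1)*48²) = -30727 - (-129 + (-10 - ⅙)*2304) = -30727 - (-129 - 61/6*2304) = -30727 - (-129 - 23424) = -30727 - 1*(-23553) = -30727 + 23553 = -7174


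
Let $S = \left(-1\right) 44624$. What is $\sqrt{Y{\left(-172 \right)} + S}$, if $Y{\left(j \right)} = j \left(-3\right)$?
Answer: $2 i \sqrt{11027} \approx 210.02 i$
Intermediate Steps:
$S = -44624$
$Y{\left(j \right)} = - 3 j$
$\sqrt{Y{\left(-172 \right)} + S} = \sqrt{\left(-3\right) \left(-172\right) - 44624} = \sqrt{516 - 44624} = \sqrt{-44108} = 2 i \sqrt{11027}$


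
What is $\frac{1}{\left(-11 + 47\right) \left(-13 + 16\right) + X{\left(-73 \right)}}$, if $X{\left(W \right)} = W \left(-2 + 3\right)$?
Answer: $\frac{1}{35} \approx 0.028571$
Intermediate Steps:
$X{\left(W \right)} = W$ ($X{\left(W \right)} = W 1 = W$)
$\frac{1}{\left(-11 + 47\right) \left(-13 + 16\right) + X{\left(-73 \right)}} = \frac{1}{\left(-11 + 47\right) \left(-13 + 16\right) - 73} = \frac{1}{36 \cdot 3 - 73} = \frac{1}{108 - 73} = \frac{1}{35}$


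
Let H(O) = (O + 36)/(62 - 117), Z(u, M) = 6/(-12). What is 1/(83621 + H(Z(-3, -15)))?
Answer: 110/9198239 ≈ 1.1959e-5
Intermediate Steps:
Z(u, M) = -½ (Z(u, M) = 6*(-1/12) = -½)
H(O) = -36/55 - O/55 (H(O) = (36 + O)/(-55) = (36 + O)*(-1/55) = -36/55 - O/55)
1/(83621 + H(Z(-3, -15))) = 1/(83621 + (-36/55 - 1/55*(-½))) = 1/(83621 + (-36/55 + 1/110)) = 1/(83621 - 71/110) = 1/(9198239/110) = 110/9198239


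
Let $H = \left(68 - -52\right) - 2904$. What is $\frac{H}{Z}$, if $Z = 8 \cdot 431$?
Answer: $- \frac{348}{431} \approx -0.80742$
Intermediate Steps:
$Z = 3448$
$H = -2784$ ($H = \left(68 + 52\right) - 2904 = 120 - 2904 = -2784$)
$\frac{H}{Z} = - \frac{2784}{3448} = \left(-2784\right) \frac{1}{3448} = - \frac{348}{431}$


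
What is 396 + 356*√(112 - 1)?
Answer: 396 + 356*√111 ≈ 4146.7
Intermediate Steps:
396 + 356*√(112 - 1) = 396 + 356*√111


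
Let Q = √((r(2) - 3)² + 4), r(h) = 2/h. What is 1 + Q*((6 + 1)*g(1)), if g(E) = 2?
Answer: 1 + 28*√2 ≈ 40.598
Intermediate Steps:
Q = 2*√2 (Q = √((2/2 - 3)² + 4) = √((2*(½) - 3)² + 4) = √((1 - 3)² + 4) = √((-2)² + 4) = √(4 + 4) = √8 = 2*√2 ≈ 2.8284)
1 + Q*((6 + 1)*g(1)) = 1 + (2*√2)*((6 + 1)*2) = 1 + (2*√2)*(7*2) = 1 + (2*√2)*14 = 1 + 28*√2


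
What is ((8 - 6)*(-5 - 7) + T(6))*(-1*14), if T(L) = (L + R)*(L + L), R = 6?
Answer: -1680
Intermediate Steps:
T(L) = 2*L*(6 + L) (T(L) = (L + 6)*(L + L) = (6 + L)*(2*L) = 2*L*(6 + L))
((8 - 6)*(-5 - 7) + T(6))*(-1*14) = ((8 - 6)*(-5 - 7) + 2*6*(6 + 6))*(-1*14) = (2*(-12) + 2*6*12)*(-14) = (-24 + 144)*(-14) = 120*(-14) = -1680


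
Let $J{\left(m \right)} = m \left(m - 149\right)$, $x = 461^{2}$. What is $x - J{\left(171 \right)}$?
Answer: $208759$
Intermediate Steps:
$x = 212521$
$J{\left(m \right)} = m \left(-149 + m\right)$
$x - J{\left(171 \right)} = 212521 - 171 \left(-149 + 171\right) = 212521 - 171 \cdot 22 = 212521 - 3762 = 208759$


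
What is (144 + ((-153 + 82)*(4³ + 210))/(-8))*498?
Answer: 2565447/2 ≈ 1.2827e+6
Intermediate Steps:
(144 + ((-153 + 82)*(4³ + 210))/(-8))*498 = (144 - 71*(64 + 210)*(-⅛))*498 = (144 - 71*274*(-⅛))*498 = (144 - 19454*(-⅛))*498 = (144 + 9727/4)*498 = (10303/4)*498 = 2565447/2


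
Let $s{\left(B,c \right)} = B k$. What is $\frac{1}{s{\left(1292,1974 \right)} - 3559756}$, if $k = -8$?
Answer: $- \frac{1}{3570092} \approx -2.801 \cdot 10^{-7}$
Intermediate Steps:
$s{\left(B,c \right)} = - 8 B$ ($s{\left(B,c \right)} = B \left(-8\right) = - 8 B$)
$\frac{1}{s{\left(1292,1974 \right)} - 3559756} = \frac{1}{\left(-8\right) 1292 - 3559756} = \frac{1}{-10336 - 3559756} = \frac{1}{-3570092} = - \frac{1}{3570092}$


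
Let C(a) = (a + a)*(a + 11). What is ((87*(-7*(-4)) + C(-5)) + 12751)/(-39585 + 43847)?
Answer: 15127/4262 ≈ 3.5493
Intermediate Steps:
C(a) = 2*a*(11 + a) (C(a) = (2*a)*(11 + a) = 2*a*(11 + a))
((87*(-7*(-4)) + C(-5)) + 12751)/(-39585 + 43847) = ((87*(-7*(-4)) + 2*(-5)*(11 - 5)) + 12751)/(-39585 + 43847) = ((87*28 + 2*(-5)*6) + 12751)/4262 = ((2436 - 60) + 12751)*(1/4262) = (2376 + 12751)*(1/4262) = 15127*(1/4262) = 15127/4262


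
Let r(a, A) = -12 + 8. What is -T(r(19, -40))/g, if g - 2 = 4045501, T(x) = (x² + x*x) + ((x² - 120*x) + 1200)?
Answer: -576/1348501 ≈ -0.00042714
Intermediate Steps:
r(a, A) = -4
T(x) = 1200 - 120*x + 3*x² (T(x) = (x² + x²) + (1200 + x² - 120*x) = 2*x² + (1200 + x² - 120*x) = 1200 - 120*x + 3*x²)
g = 4045503 (g = 2 + 4045501 = 4045503)
-T(r(19, -40))/g = -(1200 - 120*(-4) + 3*(-4)²)/4045503 = -(1200 + 480 + 3*16)/4045503 = -(1200 + 480 + 48)/4045503 = -1728/4045503 = -1*576/1348501 = -576/1348501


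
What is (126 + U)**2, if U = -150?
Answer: 576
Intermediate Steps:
(126 + U)**2 = (126 - 150)**2 = (-24)**2 = 576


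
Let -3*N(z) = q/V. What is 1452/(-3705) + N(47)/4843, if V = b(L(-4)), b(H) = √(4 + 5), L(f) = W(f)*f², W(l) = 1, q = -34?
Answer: -21054118/53829945 ≈ -0.39112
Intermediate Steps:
L(f) = f² (L(f) = 1*f² = f²)
b(H) = 3 (b(H) = √9 = 3)
V = 3
N(z) = 34/9 (N(z) = -(-34)/(3*3) = -⅓*(-34/3) = 34/9)
1452/(-3705) + N(47)/4843 = 1452/(-3705) + (34/9)/4843 = 1452*(-1/3705) + (34/9)*(1/4843) = -484/1235 + 34/43587 = -21054118/53829945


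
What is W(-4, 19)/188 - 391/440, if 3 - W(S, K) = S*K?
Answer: -9687/20680 ≈ -0.46842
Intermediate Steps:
W(S, K) = 3 - K*S (W(S, K) = 3 - S*K = 3 - K*S)
W(-4, 19)/188 - 391/440 = (3 - 1*19*(-4))/188 - 391/440 = (3 + 76)*(1/188) - 391*1/440 = 79*(1/188) - 391/440 = 79/188 - 391/440 = -9687/20680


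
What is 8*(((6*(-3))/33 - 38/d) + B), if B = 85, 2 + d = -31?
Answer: 22600/33 ≈ 684.85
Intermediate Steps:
d = -33 (d = -2 - 31 = -33)
8*(((6*(-3))/33 - 38/d) + B) = 8*(((6*(-3))/33 - 38/(-33)) + 85) = 8*((-18*1/33 - 38*(-1/33)) + 85) = 8*((-6/11 + 38/33) + 85) = 8*(20/33 + 85) = 8*(2825/33) = 22600/33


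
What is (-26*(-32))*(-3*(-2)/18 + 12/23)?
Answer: 49088/69 ≈ 711.42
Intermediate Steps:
(-26*(-32))*(-3*(-2)/18 + 12/23) = 832*(6*(1/18) + 12*(1/23)) = 832*(⅓ + 12/23) = 832*(59/69) = 49088/69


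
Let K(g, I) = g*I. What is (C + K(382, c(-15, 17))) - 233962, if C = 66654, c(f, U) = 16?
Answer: -161196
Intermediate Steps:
K(g, I) = I*g
(C + K(382, c(-15, 17))) - 233962 = (66654 + 16*382) - 233962 = (66654 + 6112) - 233962 = 72766 - 233962 = -161196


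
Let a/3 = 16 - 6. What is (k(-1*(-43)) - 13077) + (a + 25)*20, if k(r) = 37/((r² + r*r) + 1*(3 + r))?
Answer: -44841851/3744 ≈ -11977.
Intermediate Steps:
a = 30 (a = 3*(16 - 6) = 3*10 = 30)
k(r) = 37/(3 + r + 2*r²) (k(r) = 37/((r² + r²) + (3 + r)) = 37/(2*r² + (3 + r)) = 37/(3 + r + 2*r²))
(k(-1*(-43)) - 13077) + (a + 25)*20 = (37/(3 - 1*(-43) + 2*(-1*(-43))²) - 13077) + (30 + 25)*20 = (37/(3 + 43 + 2*43²) - 13077) + 55*20 = (37/(3 + 43 + 2*1849) - 13077) + 1100 = (37/(3 + 43 + 3698) - 13077) + 1100 = (37/3744 - 13077) + 1100 = -48960251/3744 + 1100 = -44841851/3744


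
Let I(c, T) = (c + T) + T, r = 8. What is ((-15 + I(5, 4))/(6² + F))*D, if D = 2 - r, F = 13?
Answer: 12/49 ≈ 0.24490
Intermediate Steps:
I(c, T) = c + 2*T (I(c, T) = (T + c) + T = c + 2*T)
D = -6 (D = 2 - 1*8 = 2 - 8 = -6)
((-15 + I(5, 4))/(6² + F))*D = ((-15 + (5 + 2*4))/(6² + 13))*(-6) = ((-15 + (5 + 8))/(36 + 13))*(-6) = ((-15 + 13)/49)*(-6) = -2*1/49*(-6) = -2/49*(-6) = 12/49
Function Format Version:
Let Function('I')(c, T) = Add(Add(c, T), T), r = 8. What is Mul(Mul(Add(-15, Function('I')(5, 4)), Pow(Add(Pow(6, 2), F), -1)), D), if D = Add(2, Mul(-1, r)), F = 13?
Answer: Rational(12, 49) ≈ 0.24490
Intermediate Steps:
Function('I')(c, T) = Add(c, Mul(2, T)) (Function('I')(c, T) = Add(Add(T, c), T) = Add(c, Mul(2, T)))
D = -6 (D = Add(2, Mul(-1, 8)) = Add(2, -8) = -6)
Mul(Mul(Add(-15, Function('I')(5, 4)), Pow(Add(Pow(6, 2), F), -1)), D) = Mul(Mul(Add(-15, Add(5, Mul(2, 4))), Pow(Add(Pow(6, 2), 13), -1)), -6) = Mul(Mul(Add(-15, Add(5, 8)), Pow(Add(36, 13), -1)), -6) = Mul(Mul(Add(-15, 13), Pow(49, -1)), -6) = Mul(Mul(-2, Rational(1, 49)), -6) = Mul(Rational(-2, 49), -6) = Rational(12, 49)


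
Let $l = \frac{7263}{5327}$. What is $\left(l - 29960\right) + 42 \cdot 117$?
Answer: $- \frac{133412779}{5327} \approx -25045.0$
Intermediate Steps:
$l = \frac{7263}{5327}$ ($l = 7263 \cdot \frac{1}{5327} = \frac{7263}{5327} \approx 1.3634$)
$\left(l - 29960\right) + 42 \cdot 117 = \left(\frac{7263}{5327} - 29960\right) + 42 \cdot 117 = - \frac{159589657}{5327} + 4914 = - \frac{133412779}{5327}$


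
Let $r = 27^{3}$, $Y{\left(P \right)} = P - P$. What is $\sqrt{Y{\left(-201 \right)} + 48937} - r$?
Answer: $-19683 + \sqrt{48937} \approx -19462.0$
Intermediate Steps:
$Y{\left(P \right)} = 0$
$r = 19683$
$\sqrt{Y{\left(-201 \right)} + 48937} - r = \sqrt{0 + 48937} - 19683 = \sqrt{48937} - 19683 = -19683 + \sqrt{48937}$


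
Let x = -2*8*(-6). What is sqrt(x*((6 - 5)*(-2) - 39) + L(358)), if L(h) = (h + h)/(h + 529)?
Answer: 2*I*sqrt(774021923)/887 ≈ 62.731*I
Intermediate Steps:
L(h) = 2*h/(529 + h) (L(h) = (2*h)/(529 + h) = 2*h/(529 + h))
x = 96 (x = -16*(-6) = 96)
sqrt(x*((6 - 5)*(-2) - 39) + L(358)) = sqrt(96*((6 - 5)*(-2) - 39) + 2*358/(529 + 358)) = sqrt(96*(1*(-2) - 39) + 2*358/887) = sqrt(96*(-2 - 39) + 2*358*(1/887)) = sqrt(96*(-41) + 716/887) = sqrt(-3936 + 716/887) = sqrt(-3490516/887) = 2*I*sqrt(774021923)/887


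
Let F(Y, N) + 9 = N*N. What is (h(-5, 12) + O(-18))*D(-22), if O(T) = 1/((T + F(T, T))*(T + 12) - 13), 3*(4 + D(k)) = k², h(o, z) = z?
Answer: 10166408/5385 ≈ 1887.9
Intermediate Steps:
D(k) = -4 + k²/3
F(Y, N) = -9 + N² (F(Y, N) = -9 + N*N = -9 + N²)
O(T) = 1/(-13 + (12 + T)*(-9 + T + T²)) (O(T) = 1/((T + (-9 + T²))*(T + 12) - 13) = 1/((-9 + T + T²)*(12 + T) - 13) = 1/((12 + T)*(-9 + T + T²) - 13) = 1/(-13 + (12 + T)*(-9 + T + T²)))
(h(-5, 12) + O(-18))*D(-22) = (12 + 1/(-121 + (-18)³ + 3*(-18) + 13*(-18)²))*(-4 + (⅓)*(-22)²) = (12 + 1/(-121 - 5832 - 54 + 13*324))*(-4 + (⅓)*484) = (12 + 1/(-121 - 5832 - 54 + 4212))*(-4 + 484/3) = (12 + 1/(-1795))*(472/3) = (12 - 1/1795)*(472/3) = (21539/1795)*(472/3) = 10166408/5385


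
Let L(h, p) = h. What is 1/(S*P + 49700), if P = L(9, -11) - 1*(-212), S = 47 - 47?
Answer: 1/49700 ≈ 2.0121e-5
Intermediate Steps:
S = 0
P = 221 (P = 9 - 1*(-212) = 9 + 212 = 221)
1/(S*P + 49700) = 1/(0*221 + 49700) = 1/(0 + 49700) = 1/49700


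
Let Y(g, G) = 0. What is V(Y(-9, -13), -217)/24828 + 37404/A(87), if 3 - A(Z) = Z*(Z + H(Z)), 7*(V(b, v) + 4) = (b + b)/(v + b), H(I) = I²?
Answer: -77610899/1378096761 ≈ -0.056317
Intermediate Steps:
V(b, v) = -4 + 2*b/(7*(b + v)) (V(b, v) = -4 + ((b + b)/(v + b))/7 = -4 + ((2*b)/(b + v))/7 = -4 + (2*b/(b + v))/7 = -4 + 2*b/(7*(b + v)))
A(Z) = 3 - Z*(Z + Z²)
V(Y(-9, -13), -217)/24828 + 37404/A(87) = ((-4*(-217) - 26/7*0)/(0 - 217))/24828 + 37404/(3 - 1*87² - 1*87³) = ((868 + 0)/(-217))*(1/24828) + 37404/(3 - 1*7569 - 1*658503) = -1/217*868*(1/24828) + 37404/(3 - 7569 - 658503) = -4*1/24828 + 37404/(-666069) = -1/6207 + 37404*(-1/666069) = -1/6207 - 12468/222023 = -77610899/1378096761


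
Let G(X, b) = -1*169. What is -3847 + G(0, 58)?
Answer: -4016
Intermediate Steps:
G(X, b) = -169
-3847 + G(0, 58) = -3847 - 169 = -4016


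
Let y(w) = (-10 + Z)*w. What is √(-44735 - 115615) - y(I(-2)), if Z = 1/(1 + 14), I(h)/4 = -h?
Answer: 1192/15 + 5*I*√6414 ≈ 79.467 + 400.44*I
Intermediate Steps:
I(h) = -4*h (I(h) = 4*(-h) = -4*h)
Z = 1/15 ≈ 0.066667
y(w) = -149*w/15 (y(w) = (-10 + 1/15)*w = -149*w/15)
√(-44735 - 115615) - y(I(-2)) = √(-44735 - 115615) - (-149)*(-4*(-2))/15 = √(-160350) - (-149)*8/15 = 5*I*√6414 - 1*(-1192/15) = 5*I*√6414 + 1192/15 = 1192/15 + 5*I*√6414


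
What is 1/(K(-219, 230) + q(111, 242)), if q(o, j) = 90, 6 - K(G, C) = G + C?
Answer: 1/85 ≈ 0.011765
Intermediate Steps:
K(G, C) = 6 - C - G (K(G, C) = 6 - (G + C) = 6 - (C + G) = 6 + (-C - G) = 6 - C - G)
1/(K(-219, 230) + q(111, 242)) = 1/((6 - 1*230 - 1*(-219)) + 90) = 1/((6 - 230 + 219) + 90) = 1/(-5 + 90) = 1/85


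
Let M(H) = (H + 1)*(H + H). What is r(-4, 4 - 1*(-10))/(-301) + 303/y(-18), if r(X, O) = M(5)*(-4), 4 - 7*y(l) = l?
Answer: 643701/6622 ≈ 97.206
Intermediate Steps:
y(l) = 4/7 - l/7
M(H) = 2*H*(1 + H) (M(H) = (1 + H)*(2*H) = 2*H*(1 + H))
r(X, O) = -240 (r(X, O) = (2*5*(1 + 5))*(-4) = (2*5*6)*(-4) = 60*(-4) = -240)
r(-4, 4 - 1*(-10))/(-301) + 303/y(-18) = -240/(-301) + 303/(4/7 - ⅐*(-18)) = -240*(-1/301) + 303/(4/7 + 18/7) = 240/301 + 303/(22/7) = 240/301 + 303*(7/22) = 240/301 + 2121/22 = 643701/6622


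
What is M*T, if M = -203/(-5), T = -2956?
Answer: -600068/5 ≈ -1.2001e+5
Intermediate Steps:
M = 203/5 (M = -203*(-⅕) = 203/5 ≈ 40.600)
M*T = (203/5)*(-2956) = -600068/5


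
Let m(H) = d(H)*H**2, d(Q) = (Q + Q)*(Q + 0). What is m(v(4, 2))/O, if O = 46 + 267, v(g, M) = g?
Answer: 512/313 ≈ 1.6358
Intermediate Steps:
d(Q) = 2*Q**2 (d(Q) = (2*Q)*Q = 2*Q**2)
m(H) = 2*H**4 (m(H) = (2*H**2)*H**2 = 2*H**4)
O = 313
m(v(4, 2))/O = (2*4**4)/313 = (2*256)*(1/313) = 512*(1/313) = 512/313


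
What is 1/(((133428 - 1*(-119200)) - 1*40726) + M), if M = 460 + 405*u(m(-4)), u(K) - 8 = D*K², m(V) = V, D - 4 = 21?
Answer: 1/377602 ≈ 2.6483e-6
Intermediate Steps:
D = 25 (D = 4 + 21 = 25)
u(K) = 8 + 25*K²
M = 165700 (M = 460 + 405*(8 + 25*(-4)²) = 460 + 405*(8 + 25*16) = 460 + 405*(8 + 400) = 460 + 405*408 = 460 + 165240 = 165700)
1/(((133428 - 1*(-119200)) - 1*40726) + M) = 1/(((133428 - 1*(-119200)) - 1*40726) + 165700) = 1/(((133428 + 119200) - 40726) + 165700) = 1/((252628 - 40726) + 165700) = 1/(211902 + 165700) = 1/377602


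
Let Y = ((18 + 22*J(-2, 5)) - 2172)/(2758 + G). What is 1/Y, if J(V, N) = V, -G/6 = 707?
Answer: 106/157 ≈ 0.67516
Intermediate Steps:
G = -4242 (G = -6*707 = -4242)
Y = 157/106 (Y = ((18 + 22*(-2)) - 2172)/(2758 - 4242) = ((18 - 44) - 2172)/(-1484) = (-26 - 2172)*(-1/1484) = -2198*(-1/1484) = 157/106 ≈ 1.4811)
1/Y = 1/(157/106) = 106/157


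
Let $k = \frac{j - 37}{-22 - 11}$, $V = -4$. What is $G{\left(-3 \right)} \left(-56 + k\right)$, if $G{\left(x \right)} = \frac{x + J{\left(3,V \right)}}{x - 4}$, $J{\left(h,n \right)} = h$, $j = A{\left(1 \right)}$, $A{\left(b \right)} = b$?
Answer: $0$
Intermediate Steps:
$j = 1$
$G{\left(x \right)} = \frac{3 + x}{-4 + x}$ ($G{\left(x \right)} = \frac{x + 3}{x - 4} = \frac{3 + x}{-4 + x}$)
$k = \frac{12}{11}$ ($k = \frac{1 - 37}{-22 - 11} = - \frac{36}{-33} = \left(-36\right) \left(- \frac{1}{33}\right) = \frac{12}{11} \approx 1.0909$)
$G{\left(-3 \right)} \left(-56 + k\right) = \frac{3 - 3}{-4 - 3} \left(-56 + \frac{12}{11}\right) = \frac{1}{-7} \cdot 0 \left(- \frac{604}{11}\right) = \left(- \frac{1}{7}\right) 0 \left(- \frac{604}{11}\right) = 0 \left(- \frac{604}{11}\right) = 0$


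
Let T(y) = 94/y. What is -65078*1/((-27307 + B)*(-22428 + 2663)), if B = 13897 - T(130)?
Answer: -846014/3445818241 ≈ -0.00024552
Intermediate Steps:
B = 903258/65 (B = 13897 - 94/130 = 13897 - 1*47/65 = 13897 - 47/65 = 903258/65 ≈ 13896.)
-65078*1/((-27307 + B)*(-22428 + 2663)) = -65078*1/((-27307 + 903258/65)*(-22428 + 2663)) = -65078/((-19765*(-871697/65))) = -65078/3445818241/13 = -65078*13/3445818241 = -846014/3445818241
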